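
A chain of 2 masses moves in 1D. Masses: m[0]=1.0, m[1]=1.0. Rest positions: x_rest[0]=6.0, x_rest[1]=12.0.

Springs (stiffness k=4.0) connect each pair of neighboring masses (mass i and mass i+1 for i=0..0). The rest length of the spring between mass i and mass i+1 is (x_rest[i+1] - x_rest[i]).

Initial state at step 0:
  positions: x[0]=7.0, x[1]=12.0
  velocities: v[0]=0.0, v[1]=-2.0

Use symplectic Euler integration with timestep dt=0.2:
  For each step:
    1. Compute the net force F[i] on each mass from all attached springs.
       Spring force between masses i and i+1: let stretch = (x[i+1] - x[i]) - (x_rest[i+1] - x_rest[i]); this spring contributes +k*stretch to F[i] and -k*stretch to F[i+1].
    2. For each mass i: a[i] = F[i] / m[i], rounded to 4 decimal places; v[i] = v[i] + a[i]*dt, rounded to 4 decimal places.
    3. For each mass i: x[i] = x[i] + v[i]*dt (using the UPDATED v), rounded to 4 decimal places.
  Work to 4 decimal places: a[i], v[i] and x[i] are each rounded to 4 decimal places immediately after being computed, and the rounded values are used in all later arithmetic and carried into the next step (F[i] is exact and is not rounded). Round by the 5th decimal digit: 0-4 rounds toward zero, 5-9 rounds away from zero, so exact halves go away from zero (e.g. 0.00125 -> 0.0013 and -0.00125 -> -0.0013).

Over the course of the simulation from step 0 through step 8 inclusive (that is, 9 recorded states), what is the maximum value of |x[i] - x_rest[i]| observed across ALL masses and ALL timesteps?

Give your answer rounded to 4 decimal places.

Answer: 1.3907

Derivation:
Step 0: x=[7.0000 12.0000] v=[0.0000 -2.0000]
Step 1: x=[6.8400 11.7600] v=[-0.8000 -1.2000]
Step 2: x=[6.5072 11.6928] v=[-1.6640 -0.3360]
Step 3: x=[6.0441 11.7559] v=[-2.3155 0.3155]
Step 4: x=[5.5349 11.8651] v=[-2.5461 0.5461]
Step 5: x=[5.0785 11.9215] v=[-2.2819 0.2819]
Step 6: x=[4.7570 11.8430] v=[-1.6075 -0.3925]
Step 7: x=[4.6093 11.5907] v=[-0.7387 -1.2613]
Step 8: x=[4.6186 11.1814] v=[0.0464 -2.0464]
Max displacement = 1.3907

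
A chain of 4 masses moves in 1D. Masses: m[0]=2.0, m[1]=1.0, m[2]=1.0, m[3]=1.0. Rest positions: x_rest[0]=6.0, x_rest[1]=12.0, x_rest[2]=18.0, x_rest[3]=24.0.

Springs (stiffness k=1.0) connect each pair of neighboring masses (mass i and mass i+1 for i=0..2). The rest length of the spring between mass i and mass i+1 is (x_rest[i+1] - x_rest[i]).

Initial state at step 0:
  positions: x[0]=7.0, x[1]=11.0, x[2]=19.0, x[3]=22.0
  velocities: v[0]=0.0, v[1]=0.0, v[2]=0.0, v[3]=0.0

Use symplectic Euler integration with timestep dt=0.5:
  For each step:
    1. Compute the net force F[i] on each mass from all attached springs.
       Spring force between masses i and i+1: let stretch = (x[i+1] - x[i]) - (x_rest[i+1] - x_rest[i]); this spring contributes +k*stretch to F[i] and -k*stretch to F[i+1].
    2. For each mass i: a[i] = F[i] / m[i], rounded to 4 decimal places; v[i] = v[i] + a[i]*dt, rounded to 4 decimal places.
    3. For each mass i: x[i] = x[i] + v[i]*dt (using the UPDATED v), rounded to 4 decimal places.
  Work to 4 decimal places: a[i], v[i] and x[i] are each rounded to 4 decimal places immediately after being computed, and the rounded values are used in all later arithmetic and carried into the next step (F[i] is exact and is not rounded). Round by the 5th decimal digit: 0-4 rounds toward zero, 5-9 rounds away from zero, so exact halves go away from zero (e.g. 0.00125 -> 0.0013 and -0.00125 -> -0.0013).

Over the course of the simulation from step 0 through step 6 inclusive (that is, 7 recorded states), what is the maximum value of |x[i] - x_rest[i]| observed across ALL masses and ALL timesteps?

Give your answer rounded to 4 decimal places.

Answer: 2.0625

Derivation:
Step 0: x=[7.0000 11.0000 19.0000 22.0000] v=[0.0000 0.0000 0.0000 0.0000]
Step 1: x=[6.7500 12.0000 17.7500 22.7500] v=[-0.5000 2.0000 -2.5000 1.5000]
Step 2: x=[6.4063 13.1250 16.3125 23.7500] v=[-0.6875 2.2500 -2.8750 2.0000]
Step 3: x=[6.1524 13.3672 15.9375 24.3907] v=[-0.5078 0.4844 -0.7500 1.2813]
Step 4: x=[6.0504 12.4483 17.0333 24.4181] v=[-0.2041 -1.8379 2.1915 0.0547]
Step 5: x=[5.9981 11.0761 18.8290 24.0993] v=[-0.1046 -2.7444 3.5914 -0.6377]
Step 6: x=[5.8306 10.3726 20.0041 23.9629] v=[-0.3351 -1.4070 2.3501 -0.2729]
Max displacement = 2.0625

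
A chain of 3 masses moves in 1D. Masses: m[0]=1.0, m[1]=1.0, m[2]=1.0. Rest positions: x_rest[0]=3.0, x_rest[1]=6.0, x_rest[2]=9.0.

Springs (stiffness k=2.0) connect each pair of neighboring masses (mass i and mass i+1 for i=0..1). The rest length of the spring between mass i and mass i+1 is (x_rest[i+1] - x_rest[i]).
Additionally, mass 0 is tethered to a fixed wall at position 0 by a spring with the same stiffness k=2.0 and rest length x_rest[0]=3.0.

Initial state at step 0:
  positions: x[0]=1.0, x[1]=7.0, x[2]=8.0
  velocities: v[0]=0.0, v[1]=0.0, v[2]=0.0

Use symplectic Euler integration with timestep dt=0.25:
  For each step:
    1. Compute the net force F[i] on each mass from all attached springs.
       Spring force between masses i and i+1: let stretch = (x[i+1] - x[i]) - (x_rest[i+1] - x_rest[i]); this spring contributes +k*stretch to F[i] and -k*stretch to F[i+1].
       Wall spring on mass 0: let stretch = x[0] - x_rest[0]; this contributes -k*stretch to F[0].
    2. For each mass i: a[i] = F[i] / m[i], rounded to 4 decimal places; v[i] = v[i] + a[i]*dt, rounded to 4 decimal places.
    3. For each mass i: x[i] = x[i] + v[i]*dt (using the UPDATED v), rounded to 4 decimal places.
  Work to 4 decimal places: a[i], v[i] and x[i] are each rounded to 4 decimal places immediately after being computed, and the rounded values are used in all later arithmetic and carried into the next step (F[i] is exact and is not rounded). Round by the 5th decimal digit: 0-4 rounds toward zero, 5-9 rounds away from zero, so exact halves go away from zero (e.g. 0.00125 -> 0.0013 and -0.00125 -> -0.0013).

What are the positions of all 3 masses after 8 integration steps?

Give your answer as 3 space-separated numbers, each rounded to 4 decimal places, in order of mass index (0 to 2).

Step 0: x=[1.0000 7.0000 8.0000] v=[0.0000 0.0000 0.0000]
Step 1: x=[1.6250 6.3750 8.2500] v=[2.5000 -2.5000 1.0000]
Step 2: x=[2.6406 5.3906 8.6406] v=[4.0625 -3.9375 1.5625]
Step 3: x=[3.6699 4.4687 9.0000] v=[4.1172 -3.6875 1.4375]
Step 4: x=[4.3403 4.0134 9.1680] v=[2.6817 -1.8213 0.6719]
Step 5: x=[4.4273 4.2433 9.0667] v=[0.3481 0.9195 -0.4054]
Step 6: x=[3.9379 5.0991 8.7374] v=[-1.9576 3.4232 -1.3171]
Step 7: x=[3.1014 6.2646 8.3283] v=[-3.3460 4.6618 -1.6363]
Step 8: x=[2.2726 7.2926 8.0363] v=[-3.3151 4.1121 -1.1682]

Answer: 2.2726 7.2926 8.0363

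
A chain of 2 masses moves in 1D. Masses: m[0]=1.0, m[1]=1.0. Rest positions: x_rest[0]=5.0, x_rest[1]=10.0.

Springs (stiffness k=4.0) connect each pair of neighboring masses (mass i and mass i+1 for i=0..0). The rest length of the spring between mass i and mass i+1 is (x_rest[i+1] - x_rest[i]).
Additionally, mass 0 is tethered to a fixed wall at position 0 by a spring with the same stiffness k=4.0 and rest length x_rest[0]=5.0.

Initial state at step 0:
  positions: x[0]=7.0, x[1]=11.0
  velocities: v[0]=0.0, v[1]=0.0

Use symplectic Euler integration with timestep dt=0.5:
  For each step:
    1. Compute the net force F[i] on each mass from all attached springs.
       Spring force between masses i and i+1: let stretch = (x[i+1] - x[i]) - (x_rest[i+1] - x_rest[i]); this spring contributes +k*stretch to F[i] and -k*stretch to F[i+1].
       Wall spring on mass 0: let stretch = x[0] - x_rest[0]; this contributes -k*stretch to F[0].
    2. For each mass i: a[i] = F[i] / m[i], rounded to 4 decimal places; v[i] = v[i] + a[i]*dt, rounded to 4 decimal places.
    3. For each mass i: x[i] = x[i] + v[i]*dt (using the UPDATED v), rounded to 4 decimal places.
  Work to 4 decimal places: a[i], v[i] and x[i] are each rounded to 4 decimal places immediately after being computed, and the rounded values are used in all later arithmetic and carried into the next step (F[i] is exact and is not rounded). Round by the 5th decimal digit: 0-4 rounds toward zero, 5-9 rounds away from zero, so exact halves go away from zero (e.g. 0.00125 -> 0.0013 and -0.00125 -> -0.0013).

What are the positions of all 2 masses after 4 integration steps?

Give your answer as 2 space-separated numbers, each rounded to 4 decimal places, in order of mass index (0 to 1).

Answer: 3.0000 9.0000

Derivation:
Step 0: x=[7.0000 11.0000] v=[0.0000 0.0000]
Step 1: x=[4.0000 12.0000] v=[-6.0000 2.0000]
Step 2: x=[5.0000 10.0000] v=[2.0000 -4.0000]
Step 3: x=[6.0000 8.0000] v=[2.0000 -4.0000]
Step 4: x=[3.0000 9.0000] v=[-6.0000 2.0000]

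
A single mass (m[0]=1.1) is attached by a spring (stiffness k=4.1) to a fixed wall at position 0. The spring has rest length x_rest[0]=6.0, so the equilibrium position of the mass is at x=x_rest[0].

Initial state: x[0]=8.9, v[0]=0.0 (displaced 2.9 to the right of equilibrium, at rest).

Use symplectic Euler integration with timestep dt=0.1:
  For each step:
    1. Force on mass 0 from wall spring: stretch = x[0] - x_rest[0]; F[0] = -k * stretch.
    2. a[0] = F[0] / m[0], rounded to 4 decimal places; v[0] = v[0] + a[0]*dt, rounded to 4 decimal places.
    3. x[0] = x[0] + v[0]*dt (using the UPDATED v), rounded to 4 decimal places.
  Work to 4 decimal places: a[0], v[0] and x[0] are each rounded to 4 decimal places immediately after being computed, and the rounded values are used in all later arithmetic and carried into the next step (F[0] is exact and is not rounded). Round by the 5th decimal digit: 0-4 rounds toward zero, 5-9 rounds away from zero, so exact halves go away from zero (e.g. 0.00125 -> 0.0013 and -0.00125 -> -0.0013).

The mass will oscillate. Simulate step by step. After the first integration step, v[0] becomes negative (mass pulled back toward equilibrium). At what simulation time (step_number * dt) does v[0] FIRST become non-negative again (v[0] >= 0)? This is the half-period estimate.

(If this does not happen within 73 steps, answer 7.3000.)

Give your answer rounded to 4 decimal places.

Step 0: x=[8.9000] v=[0.0000]
Step 1: x=[8.7919] v=[-1.0809]
Step 2: x=[8.5798] v=[-2.1215]
Step 3: x=[8.2715] v=[-3.0831]
Step 4: x=[7.8785] v=[-3.9298]
Step 5: x=[7.4155] v=[-4.6300]
Step 6: x=[6.8997] v=[-5.1576]
Step 7: x=[6.3504] v=[-5.4929]
Step 8: x=[5.7881] v=[-5.6235]
Step 9: x=[5.2337] v=[-5.5445]
Step 10: x=[4.7078] v=[-5.2589]
Step 11: x=[4.2301] v=[-4.7773]
Step 12: x=[3.8183] v=[-4.1176]
Step 13: x=[3.4879] v=[-3.3044]
Step 14: x=[3.2511] v=[-2.3681]
Step 15: x=[3.1168] v=[-1.3435]
Step 16: x=[3.0899] v=[-0.2689]
Step 17: x=[3.1715] v=[0.8158]
First v>=0 after going negative at step 17, time=1.7000

Answer: 1.7000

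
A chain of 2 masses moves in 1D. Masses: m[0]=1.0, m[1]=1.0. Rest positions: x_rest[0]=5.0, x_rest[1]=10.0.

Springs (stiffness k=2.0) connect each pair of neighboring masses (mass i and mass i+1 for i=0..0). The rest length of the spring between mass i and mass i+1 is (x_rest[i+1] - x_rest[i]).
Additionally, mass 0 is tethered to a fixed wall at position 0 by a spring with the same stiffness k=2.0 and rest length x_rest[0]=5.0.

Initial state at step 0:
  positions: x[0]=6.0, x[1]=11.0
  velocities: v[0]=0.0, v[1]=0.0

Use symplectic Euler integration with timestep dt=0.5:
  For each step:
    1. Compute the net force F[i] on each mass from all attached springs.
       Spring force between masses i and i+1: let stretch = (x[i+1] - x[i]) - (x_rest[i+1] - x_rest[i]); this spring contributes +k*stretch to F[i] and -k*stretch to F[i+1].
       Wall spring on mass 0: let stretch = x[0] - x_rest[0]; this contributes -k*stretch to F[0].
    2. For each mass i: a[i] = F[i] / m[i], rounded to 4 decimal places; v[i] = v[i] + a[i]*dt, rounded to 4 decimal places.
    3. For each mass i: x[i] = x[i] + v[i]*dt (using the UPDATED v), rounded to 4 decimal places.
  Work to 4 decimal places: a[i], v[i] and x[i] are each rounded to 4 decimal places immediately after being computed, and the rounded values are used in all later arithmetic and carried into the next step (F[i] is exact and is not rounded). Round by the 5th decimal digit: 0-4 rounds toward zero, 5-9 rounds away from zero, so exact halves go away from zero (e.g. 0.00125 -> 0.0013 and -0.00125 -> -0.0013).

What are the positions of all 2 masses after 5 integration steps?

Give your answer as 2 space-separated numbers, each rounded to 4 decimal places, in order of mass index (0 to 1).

Answer: 4.7500 8.9063

Derivation:
Step 0: x=[6.0000 11.0000] v=[0.0000 0.0000]
Step 1: x=[5.5000 11.0000] v=[-1.0000 0.0000]
Step 2: x=[5.0000 10.7500] v=[-1.0000 -0.5000]
Step 3: x=[4.8750 10.1250] v=[-0.2500 -1.2500]
Step 4: x=[4.9375 9.3750] v=[0.1250 -1.5000]
Step 5: x=[4.7500 8.9063] v=[-0.3750 -0.9375]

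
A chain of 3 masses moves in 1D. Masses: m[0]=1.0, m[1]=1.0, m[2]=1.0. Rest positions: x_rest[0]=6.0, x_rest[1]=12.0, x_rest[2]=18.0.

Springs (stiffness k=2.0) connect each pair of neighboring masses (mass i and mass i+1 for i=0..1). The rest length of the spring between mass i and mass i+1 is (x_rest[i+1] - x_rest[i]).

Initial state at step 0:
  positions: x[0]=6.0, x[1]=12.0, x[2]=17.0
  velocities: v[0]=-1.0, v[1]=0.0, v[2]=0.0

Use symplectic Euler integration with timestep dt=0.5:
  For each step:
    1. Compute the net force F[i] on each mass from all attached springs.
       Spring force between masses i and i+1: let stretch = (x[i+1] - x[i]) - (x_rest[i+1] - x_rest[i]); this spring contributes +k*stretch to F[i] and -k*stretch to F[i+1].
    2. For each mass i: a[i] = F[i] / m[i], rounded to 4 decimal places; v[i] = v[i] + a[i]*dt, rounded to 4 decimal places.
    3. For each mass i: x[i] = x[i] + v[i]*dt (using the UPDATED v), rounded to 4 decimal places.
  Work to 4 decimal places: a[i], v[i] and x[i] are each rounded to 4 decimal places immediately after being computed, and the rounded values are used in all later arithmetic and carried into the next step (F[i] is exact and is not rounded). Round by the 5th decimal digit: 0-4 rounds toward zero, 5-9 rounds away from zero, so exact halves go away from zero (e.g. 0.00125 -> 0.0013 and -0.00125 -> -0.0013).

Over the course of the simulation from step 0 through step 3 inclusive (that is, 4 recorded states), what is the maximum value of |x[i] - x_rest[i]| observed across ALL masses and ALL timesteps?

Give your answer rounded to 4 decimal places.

Answer: 1.5000

Derivation:
Step 0: x=[6.0000 12.0000 17.0000] v=[-1.0000 0.0000 0.0000]
Step 1: x=[5.5000 11.5000 17.5000] v=[-1.0000 -1.0000 1.0000]
Step 2: x=[5.0000 11.0000 18.0000] v=[-1.0000 -1.0000 1.0000]
Step 3: x=[4.5000 11.0000 18.0000] v=[-1.0000 0.0000 0.0000]
Max displacement = 1.5000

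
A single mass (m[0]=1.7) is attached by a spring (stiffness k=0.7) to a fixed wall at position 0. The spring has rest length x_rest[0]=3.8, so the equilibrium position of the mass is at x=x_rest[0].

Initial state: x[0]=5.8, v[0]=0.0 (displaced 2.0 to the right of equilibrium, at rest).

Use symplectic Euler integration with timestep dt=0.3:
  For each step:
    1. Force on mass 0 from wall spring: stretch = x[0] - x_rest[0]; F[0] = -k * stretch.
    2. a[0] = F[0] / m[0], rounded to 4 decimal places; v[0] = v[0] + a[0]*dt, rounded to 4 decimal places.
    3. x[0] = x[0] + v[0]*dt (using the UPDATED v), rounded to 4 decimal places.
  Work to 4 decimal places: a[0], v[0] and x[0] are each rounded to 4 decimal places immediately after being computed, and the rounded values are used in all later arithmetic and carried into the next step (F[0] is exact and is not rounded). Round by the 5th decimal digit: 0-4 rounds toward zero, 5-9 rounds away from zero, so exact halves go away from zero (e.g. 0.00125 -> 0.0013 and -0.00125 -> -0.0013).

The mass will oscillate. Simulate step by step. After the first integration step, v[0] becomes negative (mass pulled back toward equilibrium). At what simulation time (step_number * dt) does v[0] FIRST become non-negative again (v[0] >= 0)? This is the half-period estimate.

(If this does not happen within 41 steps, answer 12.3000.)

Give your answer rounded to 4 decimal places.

Answer: 5.1000

Derivation:
Step 0: x=[5.8000] v=[0.0000]
Step 1: x=[5.7259] v=[-0.2471]
Step 2: x=[5.5804] v=[-0.4850]
Step 3: x=[5.3689] v=[-0.7049]
Step 4: x=[5.0993] v=[-0.8987]
Step 5: x=[4.7815] v=[-1.0592]
Step 6: x=[4.4274] v=[-1.1804]
Step 7: x=[4.0500] v=[-1.2579]
Step 8: x=[3.6634] v=[-1.2888]
Step 9: x=[3.2818] v=[-1.2719]
Step 10: x=[2.9194] v=[-1.2079]
Step 11: x=[2.5897] v=[-1.0991]
Step 12: x=[2.3048] v=[-0.9496]
Step 13: x=[2.0753] v=[-0.7649]
Step 14: x=[1.9098] v=[-0.5518]
Step 15: x=[1.8143] v=[-0.3183]
Step 16: x=[1.7924] v=[-0.0730]
Step 17: x=[1.8449] v=[0.1750]
First v>=0 after going negative at step 17, time=5.1000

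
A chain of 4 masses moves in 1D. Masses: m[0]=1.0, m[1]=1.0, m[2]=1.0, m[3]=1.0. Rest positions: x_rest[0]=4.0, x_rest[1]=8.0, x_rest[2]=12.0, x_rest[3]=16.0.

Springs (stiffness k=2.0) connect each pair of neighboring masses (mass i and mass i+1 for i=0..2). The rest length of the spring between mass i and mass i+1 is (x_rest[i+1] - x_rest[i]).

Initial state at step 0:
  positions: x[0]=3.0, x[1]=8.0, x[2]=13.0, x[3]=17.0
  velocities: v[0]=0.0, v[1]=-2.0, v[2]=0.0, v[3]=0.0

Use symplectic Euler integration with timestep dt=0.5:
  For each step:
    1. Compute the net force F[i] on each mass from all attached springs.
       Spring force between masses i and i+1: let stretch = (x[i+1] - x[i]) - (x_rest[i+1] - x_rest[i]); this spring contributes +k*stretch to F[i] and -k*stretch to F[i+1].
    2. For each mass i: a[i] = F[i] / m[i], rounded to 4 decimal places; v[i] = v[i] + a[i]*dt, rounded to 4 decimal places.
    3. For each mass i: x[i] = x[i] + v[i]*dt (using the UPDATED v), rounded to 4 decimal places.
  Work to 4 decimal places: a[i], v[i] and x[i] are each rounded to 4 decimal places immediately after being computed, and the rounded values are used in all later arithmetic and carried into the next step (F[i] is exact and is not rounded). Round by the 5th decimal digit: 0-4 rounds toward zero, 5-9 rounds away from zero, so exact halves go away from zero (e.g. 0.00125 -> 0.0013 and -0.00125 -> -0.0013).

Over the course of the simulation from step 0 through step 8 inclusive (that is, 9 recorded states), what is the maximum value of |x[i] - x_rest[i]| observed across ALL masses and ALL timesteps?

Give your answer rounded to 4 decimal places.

Step 0: x=[3.0000 8.0000 13.0000 17.0000] v=[0.0000 -2.0000 0.0000 0.0000]
Step 1: x=[3.5000 7.0000 12.5000 17.0000] v=[1.0000 -2.0000 -1.0000 0.0000]
Step 2: x=[3.7500 7.0000 11.5000 16.7500] v=[0.5000 0.0000 -2.0000 -0.5000]
Step 3: x=[3.6250 7.6250 10.8750 15.8750] v=[-0.2500 1.2500 -1.2500 -1.7500]
Step 4: x=[3.5000 7.8750 11.1250 14.5000] v=[-0.2500 0.5000 0.5000 -2.7500]
Step 5: x=[3.5625 7.5625 11.4375 13.4375] v=[0.1250 -0.6250 0.6250 -2.1250]
Step 6: x=[3.6250 7.1875 10.8125 13.3750] v=[0.1250 -0.7500 -1.2500 -0.1250]
Step 7: x=[3.4688 6.8438 9.6563 14.0313] v=[-0.3125 -0.6875 -2.3125 1.3125]
Step 8: x=[3.0001 6.2188 9.2813 14.5001] v=[-0.9375 -1.2500 -0.7500 0.9375]
Max displacement = 2.7187

Answer: 2.7187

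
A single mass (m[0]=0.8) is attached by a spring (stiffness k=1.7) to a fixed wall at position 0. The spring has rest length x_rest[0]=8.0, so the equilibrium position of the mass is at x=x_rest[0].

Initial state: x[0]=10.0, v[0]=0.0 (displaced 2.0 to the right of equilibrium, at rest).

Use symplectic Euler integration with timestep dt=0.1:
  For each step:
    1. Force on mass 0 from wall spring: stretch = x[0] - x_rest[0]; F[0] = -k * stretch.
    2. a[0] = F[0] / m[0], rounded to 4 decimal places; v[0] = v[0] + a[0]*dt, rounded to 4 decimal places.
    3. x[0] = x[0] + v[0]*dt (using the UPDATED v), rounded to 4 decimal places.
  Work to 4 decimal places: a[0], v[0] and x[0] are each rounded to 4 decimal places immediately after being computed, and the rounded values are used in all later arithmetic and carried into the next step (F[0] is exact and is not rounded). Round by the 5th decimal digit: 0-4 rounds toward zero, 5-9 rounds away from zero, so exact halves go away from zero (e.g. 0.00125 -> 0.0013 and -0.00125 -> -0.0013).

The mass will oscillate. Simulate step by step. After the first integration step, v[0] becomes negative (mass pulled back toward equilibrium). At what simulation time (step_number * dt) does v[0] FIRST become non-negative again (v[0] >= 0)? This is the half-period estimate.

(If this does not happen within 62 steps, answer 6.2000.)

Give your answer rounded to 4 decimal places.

Answer: 2.2000

Derivation:
Step 0: x=[10.0000] v=[0.0000]
Step 1: x=[9.9575] v=[-0.4250]
Step 2: x=[9.8734] v=[-0.8410]
Step 3: x=[9.7495] v=[-1.2391]
Step 4: x=[9.5884] v=[-1.6109]
Step 5: x=[9.3936] v=[-1.9484]
Step 6: x=[9.1692] v=[-2.2445]
Step 7: x=[8.9199] v=[-2.4930]
Step 8: x=[8.6511] v=[-2.6885]
Step 9: x=[8.3684] v=[-2.8269]
Step 10: x=[8.0779] v=[-2.9052]
Step 11: x=[7.7857] v=[-2.9218]
Step 12: x=[7.4981] v=[-2.8763]
Step 13: x=[7.2211] v=[-2.7697]
Step 14: x=[6.9607] v=[-2.6042]
Step 15: x=[6.7224] v=[-2.3834]
Step 16: x=[6.5112] v=[-2.1119]
Step 17: x=[6.3317] v=[-1.7955]
Step 18: x=[6.1876] v=[-1.4410]
Step 19: x=[6.0820] v=[-1.0559]
Step 20: x=[6.0172] v=[-0.6483]
Step 21: x=[5.9945] v=[-0.2270]
Step 22: x=[6.0144] v=[0.1992]
First v>=0 after going negative at step 22, time=2.2000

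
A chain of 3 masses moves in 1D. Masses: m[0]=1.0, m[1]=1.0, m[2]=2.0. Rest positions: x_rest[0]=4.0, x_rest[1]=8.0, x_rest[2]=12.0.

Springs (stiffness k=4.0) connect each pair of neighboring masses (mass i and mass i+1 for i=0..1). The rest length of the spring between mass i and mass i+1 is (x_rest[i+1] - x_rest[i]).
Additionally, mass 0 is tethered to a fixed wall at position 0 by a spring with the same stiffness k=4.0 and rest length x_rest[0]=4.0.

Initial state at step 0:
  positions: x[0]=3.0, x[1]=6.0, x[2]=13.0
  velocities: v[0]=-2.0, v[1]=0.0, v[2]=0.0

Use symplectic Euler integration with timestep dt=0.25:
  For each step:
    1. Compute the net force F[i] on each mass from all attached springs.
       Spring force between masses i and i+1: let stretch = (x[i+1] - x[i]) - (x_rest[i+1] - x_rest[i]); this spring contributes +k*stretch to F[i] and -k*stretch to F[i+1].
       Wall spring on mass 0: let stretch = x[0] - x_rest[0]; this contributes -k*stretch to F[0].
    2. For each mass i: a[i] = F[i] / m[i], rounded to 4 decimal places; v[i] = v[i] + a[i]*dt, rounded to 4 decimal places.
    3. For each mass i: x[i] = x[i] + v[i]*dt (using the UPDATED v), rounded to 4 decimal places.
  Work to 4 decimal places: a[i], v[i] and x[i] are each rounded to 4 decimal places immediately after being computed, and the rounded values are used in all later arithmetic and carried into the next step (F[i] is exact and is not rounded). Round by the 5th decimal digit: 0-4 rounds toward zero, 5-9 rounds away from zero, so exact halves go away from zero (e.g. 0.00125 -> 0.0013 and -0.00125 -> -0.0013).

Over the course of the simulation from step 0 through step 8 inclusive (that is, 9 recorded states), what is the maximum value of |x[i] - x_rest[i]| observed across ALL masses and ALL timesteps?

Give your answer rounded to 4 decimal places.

Step 0: x=[3.0000 6.0000 13.0000] v=[-2.0000 0.0000 0.0000]
Step 1: x=[2.5000 7.0000 12.6250] v=[-2.0000 4.0000 -1.5000]
Step 2: x=[2.5000 8.2813 12.0469] v=[0.0000 5.1250 -2.3125]
Step 3: x=[3.3203 9.0586 11.4981] v=[3.2813 3.1093 -2.1953]
Step 4: x=[4.7451 9.0112 11.1443] v=[5.6993 -0.1895 -1.4151]
Step 5: x=[6.0502 8.4306 11.0239] v=[5.2203 -2.3225 -0.4817]
Step 6: x=[6.4378 7.9032 11.0793] v=[1.5505 -2.1096 0.2217]
Step 7: x=[5.5823 7.8035 11.2377] v=[-3.4219 -0.3989 0.6337]
Step 8: x=[3.8866 8.0070 11.4669] v=[-6.7830 0.8141 0.9166]
Max displacement = 2.4378

Answer: 2.4378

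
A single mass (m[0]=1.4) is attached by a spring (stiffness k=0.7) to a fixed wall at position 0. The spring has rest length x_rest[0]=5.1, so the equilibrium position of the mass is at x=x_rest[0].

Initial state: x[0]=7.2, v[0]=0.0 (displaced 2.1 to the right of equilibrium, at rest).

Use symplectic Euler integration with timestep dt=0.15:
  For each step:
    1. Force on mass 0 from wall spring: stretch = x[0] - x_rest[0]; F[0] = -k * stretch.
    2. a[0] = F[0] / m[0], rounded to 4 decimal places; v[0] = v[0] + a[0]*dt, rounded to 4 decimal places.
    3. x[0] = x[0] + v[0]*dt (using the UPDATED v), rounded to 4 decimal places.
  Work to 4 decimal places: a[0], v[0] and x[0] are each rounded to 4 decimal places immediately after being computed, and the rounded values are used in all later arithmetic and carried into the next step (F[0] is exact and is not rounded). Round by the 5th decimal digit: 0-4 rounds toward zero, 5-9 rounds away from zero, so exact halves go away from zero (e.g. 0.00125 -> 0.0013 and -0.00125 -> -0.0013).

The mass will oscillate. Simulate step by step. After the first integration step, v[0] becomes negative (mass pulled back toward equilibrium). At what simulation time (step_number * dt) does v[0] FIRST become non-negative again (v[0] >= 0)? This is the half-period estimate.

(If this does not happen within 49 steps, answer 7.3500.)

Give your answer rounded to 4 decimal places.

Answer: 4.5000

Derivation:
Step 0: x=[7.2000] v=[0.0000]
Step 1: x=[7.1764] v=[-0.1575]
Step 2: x=[7.1294] v=[-0.3132]
Step 3: x=[7.0596] v=[-0.4654]
Step 4: x=[6.9677] v=[-0.6124]
Step 5: x=[6.8548] v=[-0.7525]
Step 6: x=[6.7222] v=[-0.8841]
Step 7: x=[6.5713] v=[-1.0058]
Step 8: x=[6.4039] v=[-1.1162]
Step 9: x=[6.2218] v=[-1.2140]
Step 10: x=[6.0271] v=[-1.2981]
Step 11: x=[5.8220] v=[-1.3676]
Step 12: x=[5.6087] v=[-1.4218]
Step 13: x=[5.3897] v=[-1.4600]
Step 14: x=[5.1674] v=[-1.4817]
Step 15: x=[4.9444] v=[-1.4868]
Step 16: x=[4.7231] v=[-1.4751]
Step 17: x=[4.5061] v=[-1.4468]
Step 18: x=[4.2958] v=[-1.4023]
Step 19: x=[4.0945] v=[-1.3420]
Step 20: x=[3.9045] v=[-1.2666]
Step 21: x=[3.7280] v=[-1.1769]
Step 22: x=[3.5669] v=[-1.0740]
Step 23: x=[3.4231] v=[-0.9590]
Step 24: x=[3.2981] v=[-0.8332]
Step 25: x=[3.1934] v=[-0.6981]
Step 26: x=[3.1101] v=[-0.5551]
Step 27: x=[3.0492] v=[-0.4059]
Step 28: x=[3.0114] v=[-0.2521]
Step 29: x=[2.9971] v=[-0.0955]
Step 30: x=[3.0064] v=[0.0622]
First v>=0 after going negative at step 30, time=4.5000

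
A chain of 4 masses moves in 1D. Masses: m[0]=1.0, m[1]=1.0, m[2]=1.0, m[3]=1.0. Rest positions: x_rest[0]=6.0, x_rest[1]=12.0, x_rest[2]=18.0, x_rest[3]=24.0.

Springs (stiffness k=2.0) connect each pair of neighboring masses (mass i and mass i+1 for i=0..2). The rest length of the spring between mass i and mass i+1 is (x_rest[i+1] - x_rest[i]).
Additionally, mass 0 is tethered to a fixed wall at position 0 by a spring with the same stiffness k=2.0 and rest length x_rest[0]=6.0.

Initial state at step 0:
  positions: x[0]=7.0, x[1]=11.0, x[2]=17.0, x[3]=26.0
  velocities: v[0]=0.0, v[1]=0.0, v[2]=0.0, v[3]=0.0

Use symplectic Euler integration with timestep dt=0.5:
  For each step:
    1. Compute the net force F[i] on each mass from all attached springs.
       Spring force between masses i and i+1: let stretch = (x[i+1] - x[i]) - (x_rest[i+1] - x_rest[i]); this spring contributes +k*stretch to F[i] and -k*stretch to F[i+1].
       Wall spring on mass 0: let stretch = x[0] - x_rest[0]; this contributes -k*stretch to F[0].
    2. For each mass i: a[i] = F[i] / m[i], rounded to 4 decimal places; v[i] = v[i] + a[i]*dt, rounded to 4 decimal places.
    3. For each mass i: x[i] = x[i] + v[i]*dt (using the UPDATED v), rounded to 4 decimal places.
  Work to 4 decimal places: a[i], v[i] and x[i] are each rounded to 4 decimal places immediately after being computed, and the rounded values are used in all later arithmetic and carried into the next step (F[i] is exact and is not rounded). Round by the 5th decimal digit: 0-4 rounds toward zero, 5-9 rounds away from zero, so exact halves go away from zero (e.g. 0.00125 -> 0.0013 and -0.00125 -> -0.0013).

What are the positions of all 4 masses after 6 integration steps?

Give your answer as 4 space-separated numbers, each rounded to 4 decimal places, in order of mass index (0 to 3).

Step 0: x=[7.0000 11.0000 17.0000 26.0000] v=[0.0000 0.0000 0.0000 0.0000]
Step 1: x=[5.5000 12.0000 18.5000 24.5000] v=[-3.0000 2.0000 3.0000 -3.0000]
Step 2: x=[4.5000 13.0000 19.7500 23.0000] v=[-2.0000 2.0000 2.5000 -3.0000]
Step 3: x=[5.5000 13.1250 19.2500 22.8750] v=[2.0000 0.2500 -1.0000 -0.2500]
Step 4: x=[7.5625 12.5000 17.5000 23.9375] v=[4.1250 -1.2500 -3.5000 2.1250]
Step 5: x=[8.3125 11.9063 16.4688 24.7813] v=[1.5000 -1.1875 -2.0625 1.6875]
Step 6: x=[6.7032 11.7969 17.3126 24.4688] v=[-3.2187 -0.2188 1.6875 -0.6250]

Answer: 6.7032 11.7969 17.3126 24.4688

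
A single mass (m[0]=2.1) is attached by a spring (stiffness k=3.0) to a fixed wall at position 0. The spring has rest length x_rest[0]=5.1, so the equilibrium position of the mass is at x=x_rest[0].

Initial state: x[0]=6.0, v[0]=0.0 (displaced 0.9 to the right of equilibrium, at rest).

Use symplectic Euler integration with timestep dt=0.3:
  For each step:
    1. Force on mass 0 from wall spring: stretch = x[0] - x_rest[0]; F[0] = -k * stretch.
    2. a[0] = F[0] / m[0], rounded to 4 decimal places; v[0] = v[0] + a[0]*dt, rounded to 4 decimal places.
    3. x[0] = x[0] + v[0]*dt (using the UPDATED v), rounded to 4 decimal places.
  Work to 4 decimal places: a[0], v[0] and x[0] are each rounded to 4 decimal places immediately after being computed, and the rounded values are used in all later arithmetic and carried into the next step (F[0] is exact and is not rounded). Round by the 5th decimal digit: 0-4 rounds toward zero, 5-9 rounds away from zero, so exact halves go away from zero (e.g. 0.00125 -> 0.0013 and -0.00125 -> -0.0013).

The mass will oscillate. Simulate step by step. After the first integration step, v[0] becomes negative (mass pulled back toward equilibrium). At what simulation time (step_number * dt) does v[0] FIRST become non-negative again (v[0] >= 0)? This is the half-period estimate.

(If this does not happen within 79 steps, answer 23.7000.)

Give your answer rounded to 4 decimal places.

Step 0: x=[6.0000] v=[0.0000]
Step 1: x=[5.8843] v=[-0.3857]
Step 2: x=[5.6678] v=[-0.7218]
Step 3: x=[5.3783] v=[-0.9651]
Step 4: x=[5.0530] v=[-1.0844]
Step 5: x=[4.7337] v=[-1.0643]
Step 6: x=[4.4615] v=[-0.9073]
Step 7: x=[4.2714] v=[-0.6337]
Step 8: x=[4.1878] v=[-0.2786]
Step 9: x=[4.2215] v=[0.1123]
First v>=0 after going negative at step 9, time=2.7000

Answer: 2.7000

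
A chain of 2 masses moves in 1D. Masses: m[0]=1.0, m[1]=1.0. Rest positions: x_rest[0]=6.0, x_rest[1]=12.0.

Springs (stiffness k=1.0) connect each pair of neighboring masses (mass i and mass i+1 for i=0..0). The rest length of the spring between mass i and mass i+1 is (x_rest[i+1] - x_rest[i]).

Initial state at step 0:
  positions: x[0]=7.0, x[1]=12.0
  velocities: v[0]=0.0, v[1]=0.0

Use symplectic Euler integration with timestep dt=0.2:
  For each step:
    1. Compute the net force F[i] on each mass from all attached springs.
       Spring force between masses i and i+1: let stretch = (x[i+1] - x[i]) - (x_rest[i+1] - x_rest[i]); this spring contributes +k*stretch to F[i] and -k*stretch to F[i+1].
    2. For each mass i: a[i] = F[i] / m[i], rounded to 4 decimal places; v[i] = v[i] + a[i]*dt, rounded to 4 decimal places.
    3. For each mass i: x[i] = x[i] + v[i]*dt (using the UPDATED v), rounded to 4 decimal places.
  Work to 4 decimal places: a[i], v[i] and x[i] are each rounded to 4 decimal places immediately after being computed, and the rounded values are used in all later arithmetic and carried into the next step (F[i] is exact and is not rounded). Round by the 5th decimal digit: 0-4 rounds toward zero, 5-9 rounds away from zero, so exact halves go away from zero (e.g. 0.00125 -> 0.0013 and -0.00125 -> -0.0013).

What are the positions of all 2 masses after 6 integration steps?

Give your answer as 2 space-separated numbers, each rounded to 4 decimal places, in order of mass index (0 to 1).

Answer: 6.3634 12.6366

Derivation:
Step 0: x=[7.0000 12.0000] v=[0.0000 0.0000]
Step 1: x=[6.9600 12.0400] v=[-0.2000 0.2000]
Step 2: x=[6.8832 12.1168] v=[-0.3840 0.3840]
Step 3: x=[6.7757 12.2243] v=[-0.5373 0.5373]
Step 4: x=[6.6462 12.3538] v=[-0.6476 0.6476]
Step 5: x=[6.5050 12.4950] v=[-0.7061 0.7061]
Step 6: x=[6.3634 12.6366] v=[-0.7081 0.7081]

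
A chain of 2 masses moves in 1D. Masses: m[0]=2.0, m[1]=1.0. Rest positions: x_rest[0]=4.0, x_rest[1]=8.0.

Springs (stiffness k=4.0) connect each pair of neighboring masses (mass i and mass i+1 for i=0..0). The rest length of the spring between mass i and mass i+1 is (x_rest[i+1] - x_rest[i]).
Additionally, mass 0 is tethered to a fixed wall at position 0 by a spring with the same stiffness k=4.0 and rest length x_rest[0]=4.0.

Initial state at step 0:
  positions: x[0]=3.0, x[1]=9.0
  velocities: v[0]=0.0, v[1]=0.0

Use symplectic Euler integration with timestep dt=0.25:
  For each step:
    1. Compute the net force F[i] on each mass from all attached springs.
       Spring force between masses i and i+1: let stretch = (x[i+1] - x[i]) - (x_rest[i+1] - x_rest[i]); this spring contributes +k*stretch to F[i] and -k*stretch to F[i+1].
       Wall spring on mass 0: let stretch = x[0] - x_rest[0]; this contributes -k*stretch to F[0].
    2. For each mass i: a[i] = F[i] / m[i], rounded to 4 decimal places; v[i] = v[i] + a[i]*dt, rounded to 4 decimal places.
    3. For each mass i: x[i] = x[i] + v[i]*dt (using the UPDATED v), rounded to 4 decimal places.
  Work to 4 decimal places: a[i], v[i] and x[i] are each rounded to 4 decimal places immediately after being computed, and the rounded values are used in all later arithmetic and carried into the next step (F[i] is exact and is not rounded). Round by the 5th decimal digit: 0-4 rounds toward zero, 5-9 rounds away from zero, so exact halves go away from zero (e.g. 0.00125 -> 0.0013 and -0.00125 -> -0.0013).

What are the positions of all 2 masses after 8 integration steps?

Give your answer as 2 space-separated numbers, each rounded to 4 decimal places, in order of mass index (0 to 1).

Answer: 3.3677 9.1751

Derivation:
Step 0: x=[3.0000 9.0000] v=[0.0000 0.0000]
Step 1: x=[3.3750 8.5000] v=[1.5000 -2.0000]
Step 2: x=[3.9688 7.7188] v=[2.3750 -3.1250]
Step 3: x=[4.5352 7.0001] v=[2.2656 -2.8750]
Step 4: x=[4.8428 6.6651] v=[1.2305 -1.3399]
Step 5: x=[4.7729 6.8746] v=[-0.2798 0.8378]
Step 6: x=[4.3691 7.5586] v=[-1.6154 2.7361]
Step 7: x=[3.8178 8.4453] v=[-2.2052 3.5466]
Step 8: x=[3.3677 9.1751] v=[-1.8004 2.9191]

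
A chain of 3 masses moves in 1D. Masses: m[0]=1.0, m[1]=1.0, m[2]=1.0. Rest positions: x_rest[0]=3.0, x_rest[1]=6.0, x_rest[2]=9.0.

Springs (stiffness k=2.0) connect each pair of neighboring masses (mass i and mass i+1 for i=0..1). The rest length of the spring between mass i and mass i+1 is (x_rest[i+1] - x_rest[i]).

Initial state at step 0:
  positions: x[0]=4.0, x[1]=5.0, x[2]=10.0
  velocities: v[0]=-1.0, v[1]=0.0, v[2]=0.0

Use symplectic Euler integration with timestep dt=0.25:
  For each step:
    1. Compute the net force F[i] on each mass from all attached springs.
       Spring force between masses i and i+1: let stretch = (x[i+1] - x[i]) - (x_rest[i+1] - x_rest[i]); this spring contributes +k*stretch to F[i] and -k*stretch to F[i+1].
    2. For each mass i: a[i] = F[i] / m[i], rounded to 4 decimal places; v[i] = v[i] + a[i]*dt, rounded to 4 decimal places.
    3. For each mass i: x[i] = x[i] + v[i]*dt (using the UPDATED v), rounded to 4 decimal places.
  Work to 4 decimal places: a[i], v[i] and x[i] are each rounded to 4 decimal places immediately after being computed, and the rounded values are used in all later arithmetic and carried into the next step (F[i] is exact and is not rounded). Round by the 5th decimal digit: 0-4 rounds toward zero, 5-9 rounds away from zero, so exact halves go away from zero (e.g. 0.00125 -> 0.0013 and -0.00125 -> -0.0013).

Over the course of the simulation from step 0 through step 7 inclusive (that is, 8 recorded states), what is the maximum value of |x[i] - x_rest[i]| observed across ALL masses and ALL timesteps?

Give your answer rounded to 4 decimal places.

Answer: 1.4068

Derivation:
Step 0: x=[4.0000 5.0000 10.0000] v=[-1.0000 0.0000 0.0000]
Step 1: x=[3.5000 5.5000 9.7500] v=[-2.0000 2.0000 -1.0000]
Step 2: x=[2.8750 6.2813 9.3438] v=[-2.5000 3.1250 -1.6250]
Step 3: x=[2.3008 7.0196 8.9297] v=[-2.2969 2.9531 -1.6563]
Step 4: x=[1.9414 7.4068 8.6519] v=[-1.4375 1.5488 -1.1114]
Step 5: x=[1.8902 7.2665 8.5934] v=[-0.2048 -0.5614 -0.2340]
Step 6: x=[2.1361 6.6200 8.7441] v=[0.9834 -2.5861 0.6026]
Step 7: x=[2.5675 5.6785 9.0043] v=[1.7254 -3.7660 1.0406]
Max displacement = 1.4068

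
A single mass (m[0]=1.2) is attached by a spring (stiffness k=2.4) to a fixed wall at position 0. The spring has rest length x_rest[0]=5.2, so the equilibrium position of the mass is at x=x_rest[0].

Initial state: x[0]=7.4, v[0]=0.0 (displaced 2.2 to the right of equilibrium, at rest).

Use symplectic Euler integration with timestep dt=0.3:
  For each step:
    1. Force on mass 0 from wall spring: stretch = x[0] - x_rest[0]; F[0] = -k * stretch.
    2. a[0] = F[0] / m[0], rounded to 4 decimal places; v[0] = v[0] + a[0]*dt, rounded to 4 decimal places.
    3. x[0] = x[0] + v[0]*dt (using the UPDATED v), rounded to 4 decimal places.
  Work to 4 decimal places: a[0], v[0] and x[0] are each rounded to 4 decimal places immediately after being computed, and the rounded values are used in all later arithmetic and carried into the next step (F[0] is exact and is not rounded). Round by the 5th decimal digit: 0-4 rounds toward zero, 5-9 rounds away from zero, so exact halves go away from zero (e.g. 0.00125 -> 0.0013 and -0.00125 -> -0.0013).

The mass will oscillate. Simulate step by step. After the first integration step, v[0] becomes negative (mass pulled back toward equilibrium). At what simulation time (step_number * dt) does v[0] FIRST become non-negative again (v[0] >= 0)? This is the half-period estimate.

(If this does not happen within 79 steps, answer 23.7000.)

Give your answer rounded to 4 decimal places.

Step 0: x=[7.4000] v=[0.0000]
Step 1: x=[7.0040] v=[-1.3200]
Step 2: x=[6.2833] v=[-2.4024]
Step 3: x=[5.3676] v=[-3.0524]
Step 4: x=[4.4217] v=[-3.1530]
Step 5: x=[3.6159] v=[-2.6860]
Step 6: x=[3.0953] v=[-1.7355]
Step 7: x=[2.9535] v=[-0.4727]
Step 8: x=[3.2161] v=[0.8752]
First v>=0 after going negative at step 8, time=2.4000

Answer: 2.4000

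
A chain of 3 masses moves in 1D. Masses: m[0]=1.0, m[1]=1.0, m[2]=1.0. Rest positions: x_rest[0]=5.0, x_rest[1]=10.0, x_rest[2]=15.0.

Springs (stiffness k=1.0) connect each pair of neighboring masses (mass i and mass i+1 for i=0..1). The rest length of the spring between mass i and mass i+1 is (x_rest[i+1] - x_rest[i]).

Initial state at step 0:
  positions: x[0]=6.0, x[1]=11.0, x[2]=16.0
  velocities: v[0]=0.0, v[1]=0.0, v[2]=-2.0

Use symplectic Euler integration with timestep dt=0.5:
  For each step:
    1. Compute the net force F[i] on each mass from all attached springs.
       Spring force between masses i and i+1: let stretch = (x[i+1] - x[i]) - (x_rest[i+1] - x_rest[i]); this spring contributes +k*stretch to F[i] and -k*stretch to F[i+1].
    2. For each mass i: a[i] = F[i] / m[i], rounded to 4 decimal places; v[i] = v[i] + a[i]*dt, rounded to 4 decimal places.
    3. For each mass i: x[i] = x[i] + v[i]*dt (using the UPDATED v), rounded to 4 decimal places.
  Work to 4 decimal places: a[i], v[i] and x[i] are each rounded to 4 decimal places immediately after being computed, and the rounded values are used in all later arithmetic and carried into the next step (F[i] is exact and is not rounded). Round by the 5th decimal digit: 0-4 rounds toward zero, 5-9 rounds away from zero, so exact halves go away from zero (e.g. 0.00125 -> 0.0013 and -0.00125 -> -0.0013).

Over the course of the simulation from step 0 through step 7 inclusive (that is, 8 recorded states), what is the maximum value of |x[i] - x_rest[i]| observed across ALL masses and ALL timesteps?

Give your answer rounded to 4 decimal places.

Step 0: x=[6.0000 11.0000 16.0000] v=[0.0000 0.0000 -2.0000]
Step 1: x=[6.0000 11.0000 15.0000] v=[0.0000 0.0000 -2.0000]
Step 2: x=[6.0000 10.7500 14.2500] v=[0.0000 -0.5000 -1.5000]
Step 3: x=[5.9375 10.1875 13.8750] v=[-0.1250 -1.1250 -0.7500]
Step 4: x=[5.6875 9.4844 13.8281] v=[-0.5000 -1.4063 -0.0938]
Step 5: x=[5.1367 8.9180 13.9453] v=[-1.1016 -1.1329 0.2344]
Step 6: x=[4.2812 8.6631 14.0557] v=[-1.7110 -0.5099 0.2208]
Step 7: x=[3.2712 8.6608 14.0680] v=[-2.0201 -0.0046 0.0245]
Max displacement = 1.7288

Answer: 1.7288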